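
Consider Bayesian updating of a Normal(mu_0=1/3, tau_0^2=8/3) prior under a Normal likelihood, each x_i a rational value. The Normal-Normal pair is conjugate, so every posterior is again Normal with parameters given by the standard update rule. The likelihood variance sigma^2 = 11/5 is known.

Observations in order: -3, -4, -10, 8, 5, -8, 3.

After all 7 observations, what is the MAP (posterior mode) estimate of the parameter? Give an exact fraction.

obs 1: x=-3 → posterior Normal(-109/73, 88/73)
obs 2: x=-4 → posterior Normal(-269/113, 88/113)
obs 3: x=-10 → posterior Normal(-223/51, 88/153)
obs 4: x=8 → posterior Normal(-349/193, 88/193)
obs 5: x=5 → posterior Normal(-149/233, 88/233)
obs 6: x=-8 → posterior Normal(-67/39, 88/273)
obs 7: x=3 → posterior Normal(-349/313, 88/313)

-349/313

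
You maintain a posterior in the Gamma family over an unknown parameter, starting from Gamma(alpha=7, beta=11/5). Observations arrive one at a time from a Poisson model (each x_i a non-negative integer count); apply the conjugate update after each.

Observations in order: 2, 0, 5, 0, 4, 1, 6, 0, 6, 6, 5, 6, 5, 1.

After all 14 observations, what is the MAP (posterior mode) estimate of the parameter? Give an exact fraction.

265/81

obs 1: x=2 → posterior Gamma(9, 16/5)
obs 2: x=0 → posterior Gamma(9, 21/5)
obs 3: x=5 → posterior Gamma(14, 26/5)
obs 4: x=0 → posterior Gamma(14, 31/5)
obs 5: x=4 → posterior Gamma(18, 36/5)
obs 6: x=1 → posterior Gamma(19, 41/5)
obs 7: x=6 → posterior Gamma(25, 46/5)
obs 8: x=0 → posterior Gamma(25, 51/5)
obs 9: x=6 → posterior Gamma(31, 56/5)
obs 10: x=6 → posterior Gamma(37, 61/5)
obs 11: x=5 → posterior Gamma(42, 66/5)
obs 12: x=6 → posterior Gamma(48, 71/5)
obs 13: x=5 → posterior Gamma(53, 76/5)
obs 14: x=1 → posterior Gamma(54, 81/5)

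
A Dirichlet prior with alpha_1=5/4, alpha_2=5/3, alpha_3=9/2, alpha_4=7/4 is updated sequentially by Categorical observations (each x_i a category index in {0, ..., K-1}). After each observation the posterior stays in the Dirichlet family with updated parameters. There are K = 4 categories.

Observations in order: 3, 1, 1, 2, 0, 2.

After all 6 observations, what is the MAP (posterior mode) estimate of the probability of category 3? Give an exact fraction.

obs 1: x=3 → posterior Dirichlet(5/4, 5/3, 9/2, 11/4)
obs 2: x=1 → posterior Dirichlet(5/4, 8/3, 9/2, 11/4)
obs 3: x=1 → posterior Dirichlet(5/4, 11/3, 9/2, 11/4)
obs 4: x=2 → posterior Dirichlet(5/4, 11/3, 11/2, 11/4)
obs 5: x=0 → posterior Dirichlet(9/4, 11/3, 11/2, 11/4)
obs 6: x=2 → posterior Dirichlet(9/4, 11/3, 13/2, 11/4)

21/134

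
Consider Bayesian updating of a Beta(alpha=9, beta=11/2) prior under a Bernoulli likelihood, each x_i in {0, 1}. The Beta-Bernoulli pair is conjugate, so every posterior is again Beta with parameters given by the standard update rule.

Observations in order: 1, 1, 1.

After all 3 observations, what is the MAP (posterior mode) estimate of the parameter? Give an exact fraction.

obs 1: x=1 → posterior Beta(10, 11/2)
obs 2: x=1 → posterior Beta(11, 11/2)
obs 3: x=1 → posterior Beta(12, 11/2)

22/31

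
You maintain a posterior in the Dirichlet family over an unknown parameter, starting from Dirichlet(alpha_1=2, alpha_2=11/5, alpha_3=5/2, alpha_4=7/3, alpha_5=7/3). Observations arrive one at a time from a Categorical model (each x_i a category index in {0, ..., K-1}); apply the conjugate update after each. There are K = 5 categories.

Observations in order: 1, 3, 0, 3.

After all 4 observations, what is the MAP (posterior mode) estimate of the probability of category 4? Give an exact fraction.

obs 1: x=1 → posterior Dirichlet(2, 16/5, 5/2, 7/3, 7/3)
obs 2: x=3 → posterior Dirichlet(2, 16/5, 5/2, 10/3, 7/3)
obs 3: x=0 → posterior Dirichlet(3, 16/5, 5/2, 10/3, 7/3)
obs 4: x=3 → posterior Dirichlet(3, 16/5, 5/2, 13/3, 7/3)

40/311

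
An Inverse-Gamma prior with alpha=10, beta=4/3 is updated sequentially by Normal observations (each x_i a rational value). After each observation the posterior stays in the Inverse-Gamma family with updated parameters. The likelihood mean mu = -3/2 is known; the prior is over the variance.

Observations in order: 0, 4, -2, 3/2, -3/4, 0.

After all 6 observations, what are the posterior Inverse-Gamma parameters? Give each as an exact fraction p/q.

alpha=13, beta=2267/96

obs 1: x=0 → posterior Inverse-Gamma(21/2, 59/24)
obs 2: x=4 → posterior Inverse-Gamma(11, 211/12)
obs 3: x=-2 → posterior Inverse-Gamma(23/2, 425/24)
obs 4: x=3/2 → posterior Inverse-Gamma(12, 533/24)
obs 5: x=-3/4 → posterior Inverse-Gamma(25/2, 2159/96)
obs 6: x=0 → posterior Inverse-Gamma(13, 2267/96)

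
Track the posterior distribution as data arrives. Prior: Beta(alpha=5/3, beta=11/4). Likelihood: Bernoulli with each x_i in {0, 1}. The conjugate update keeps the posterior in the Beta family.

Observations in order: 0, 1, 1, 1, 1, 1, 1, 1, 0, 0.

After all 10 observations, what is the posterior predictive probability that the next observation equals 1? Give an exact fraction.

obs 1: x=0 → posterior Beta(5/3, 15/4)
obs 2: x=1 → posterior Beta(8/3, 15/4)
obs 3: x=1 → posterior Beta(11/3, 15/4)
obs 4: x=1 → posterior Beta(14/3, 15/4)
obs 5: x=1 → posterior Beta(17/3, 15/4)
obs 6: x=1 → posterior Beta(20/3, 15/4)
obs 7: x=1 → posterior Beta(23/3, 15/4)
obs 8: x=1 → posterior Beta(26/3, 15/4)
obs 9: x=0 → posterior Beta(26/3, 19/4)
obs 10: x=0 → posterior Beta(26/3, 23/4)

104/173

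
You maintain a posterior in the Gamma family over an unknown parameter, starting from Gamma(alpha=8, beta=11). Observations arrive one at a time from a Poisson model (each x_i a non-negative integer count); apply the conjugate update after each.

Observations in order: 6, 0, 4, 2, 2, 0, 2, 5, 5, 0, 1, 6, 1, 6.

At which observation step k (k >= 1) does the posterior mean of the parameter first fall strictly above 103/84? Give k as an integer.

k = 3

obs 1: x=6 → posterior Gamma(14, 12)
obs 2: x=0 → posterior Gamma(14, 13)
obs 3: x=4 → posterior Gamma(18, 14)
obs 4: x=2 → posterior Gamma(20, 15)
obs 5: x=2 → posterior Gamma(22, 16)
obs 6: x=0 → posterior Gamma(22, 17)
obs 7: x=2 → posterior Gamma(24, 18)
obs 8: x=5 → posterior Gamma(29, 19)
obs 9: x=5 → posterior Gamma(34, 20)
obs 10: x=0 → posterior Gamma(34, 21)
obs 11: x=1 → posterior Gamma(35, 22)
obs 12: x=6 → posterior Gamma(41, 23)
obs 13: x=1 → posterior Gamma(42, 24)
obs 14: x=6 → posterior Gamma(48, 25)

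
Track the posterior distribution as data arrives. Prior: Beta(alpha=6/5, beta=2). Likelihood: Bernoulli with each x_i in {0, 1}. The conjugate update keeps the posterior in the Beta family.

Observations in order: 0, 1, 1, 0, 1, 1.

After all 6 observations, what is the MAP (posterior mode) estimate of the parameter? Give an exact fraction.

obs 1: x=0 → posterior Beta(6/5, 3)
obs 2: x=1 → posterior Beta(11/5, 3)
obs 3: x=1 → posterior Beta(16/5, 3)
obs 4: x=0 → posterior Beta(16/5, 4)
obs 5: x=1 → posterior Beta(21/5, 4)
obs 6: x=1 → posterior Beta(26/5, 4)

7/12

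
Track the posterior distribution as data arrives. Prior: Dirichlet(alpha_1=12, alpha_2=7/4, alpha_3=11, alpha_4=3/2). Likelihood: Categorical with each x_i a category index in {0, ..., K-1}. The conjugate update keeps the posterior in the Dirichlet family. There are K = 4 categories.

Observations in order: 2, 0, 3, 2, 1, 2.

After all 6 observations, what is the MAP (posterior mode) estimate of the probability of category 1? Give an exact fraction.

obs 1: x=2 → posterior Dirichlet(12, 7/4, 12, 3/2)
obs 2: x=0 → posterior Dirichlet(13, 7/4, 12, 3/2)
obs 3: x=3 → posterior Dirichlet(13, 7/4, 12, 5/2)
obs 4: x=2 → posterior Dirichlet(13, 7/4, 13, 5/2)
obs 5: x=1 → posterior Dirichlet(13, 11/4, 13, 5/2)
obs 6: x=2 → posterior Dirichlet(13, 11/4, 14, 5/2)

7/113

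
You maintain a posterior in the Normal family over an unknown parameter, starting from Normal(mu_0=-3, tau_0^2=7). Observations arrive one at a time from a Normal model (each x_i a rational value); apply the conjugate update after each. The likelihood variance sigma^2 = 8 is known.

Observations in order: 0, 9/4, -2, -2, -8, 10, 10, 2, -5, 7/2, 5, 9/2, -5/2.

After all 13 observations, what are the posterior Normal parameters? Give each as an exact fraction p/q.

mu_0=401/396, tau_0^2=56/99

obs 1: x=0 → posterior Normal(-8/5, 56/15)
obs 2: x=9/4 → posterior Normal(-3/8, 28/11)
obs 3: x=-2 → posterior Normal(-89/116, 56/29)
obs 4: x=-2 → posterior Normal(-145/144, 14/9)
obs 5: x=-8 → posterior Normal(-369/172, 56/43)
obs 6: x=10 → posterior Normal(-89/200, 28/25)
obs 7: x=10 → posterior Normal(191/228, 56/57)
obs 8: x=2 → posterior Normal(247/256, 7/8)
obs 9: x=-5 → posterior Normal(107/284, 56/71)
obs 10: x=7/2 → posterior Normal(205/312, 28/39)
obs 11: x=5 → posterior Normal(69/68, 56/85)
obs 12: x=9/2 → posterior Normal(471/368, 14/23)
obs 13: x=-5/2 → posterior Normal(401/396, 56/99)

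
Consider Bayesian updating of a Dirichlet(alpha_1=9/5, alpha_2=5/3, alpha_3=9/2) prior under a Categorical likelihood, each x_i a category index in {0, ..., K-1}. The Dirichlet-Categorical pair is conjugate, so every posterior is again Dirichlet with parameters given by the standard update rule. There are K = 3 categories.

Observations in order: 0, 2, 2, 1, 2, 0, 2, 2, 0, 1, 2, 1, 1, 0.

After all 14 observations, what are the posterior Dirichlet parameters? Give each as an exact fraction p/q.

obs 1: x=0 → posterior Dirichlet(14/5, 5/3, 9/2)
obs 2: x=2 → posterior Dirichlet(14/5, 5/3, 11/2)
obs 3: x=2 → posterior Dirichlet(14/5, 5/3, 13/2)
obs 4: x=1 → posterior Dirichlet(14/5, 8/3, 13/2)
obs 5: x=2 → posterior Dirichlet(14/5, 8/3, 15/2)
obs 6: x=0 → posterior Dirichlet(19/5, 8/3, 15/2)
obs 7: x=2 → posterior Dirichlet(19/5, 8/3, 17/2)
obs 8: x=2 → posterior Dirichlet(19/5, 8/3, 19/2)
obs 9: x=0 → posterior Dirichlet(24/5, 8/3, 19/2)
obs 10: x=1 → posterior Dirichlet(24/5, 11/3, 19/2)
obs 11: x=2 → posterior Dirichlet(24/5, 11/3, 21/2)
obs 12: x=1 → posterior Dirichlet(24/5, 14/3, 21/2)
obs 13: x=1 → posterior Dirichlet(24/5, 17/3, 21/2)
obs 14: x=0 → posterior Dirichlet(29/5, 17/3, 21/2)

alpha_1=29/5, alpha_2=17/3, alpha_3=21/2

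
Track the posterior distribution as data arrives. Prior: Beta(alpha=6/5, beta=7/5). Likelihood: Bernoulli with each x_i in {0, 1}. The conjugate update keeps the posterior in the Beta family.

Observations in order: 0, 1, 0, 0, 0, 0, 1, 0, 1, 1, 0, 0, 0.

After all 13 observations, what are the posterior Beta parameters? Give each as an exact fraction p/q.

alpha=26/5, beta=52/5

obs 1: x=0 → posterior Beta(6/5, 12/5)
obs 2: x=1 → posterior Beta(11/5, 12/5)
obs 3: x=0 → posterior Beta(11/5, 17/5)
obs 4: x=0 → posterior Beta(11/5, 22/5)
obs 5: x=0 → posterior Beta(11/5, 27/5)
obs 6: x=0 → posterior Beta(11/5, 32/5)
obs 7: x=1 → posterior Beta(16/5, 32/5)
obs 8: x=0 → posterior Beta(16/5, 37/5)
obs 9: x=1 → posterior Beta(21/5, 37/5)
obs 10: x=1 → posterior Beta(26/5, 37/5)
obs 11: x=0 → posterior Beta(26/5, 42/5)
obs 12: x=0 → posterior Beta(26/5, 47/5)
obs 13: x=0 → posterior Beta(26/5, 52/5)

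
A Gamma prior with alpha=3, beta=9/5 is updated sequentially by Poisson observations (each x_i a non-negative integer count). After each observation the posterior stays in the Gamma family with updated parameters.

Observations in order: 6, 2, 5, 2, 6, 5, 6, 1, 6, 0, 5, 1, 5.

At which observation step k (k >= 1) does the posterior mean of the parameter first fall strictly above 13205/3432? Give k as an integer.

k = 7

obs 1: x=6 → posterior Gamma(9, 14/5)
obs 2: x=2 → posterior Gamma(11, 19/5)
obs 3: x=5 → posterior Gamma(16, 24/5)
obs 4: x=2 → posterior Gamma(18, 29/5)
obs 5: x=6 → posterior Gamma(24, 34/5)
obs 6: x=5 → posterior Gamma(29, 39/5)
obs 7: x=6 → posterior Gamma(35, 44/5)
obs 8: x=1 → posterior Gamma(36, 49/5)
obs 9: x=6 → posterior Gamma(42, 54/5)
obs 10: x=0 → posterior Gamma(42, 59/5)
obs 11: x=5 → posterior Gamma(47, 64/5)
obs 12: x=1 → posterior Gamma(48, 69/5)
obs 13: x=5 → posterior Gamma(53, 74/5)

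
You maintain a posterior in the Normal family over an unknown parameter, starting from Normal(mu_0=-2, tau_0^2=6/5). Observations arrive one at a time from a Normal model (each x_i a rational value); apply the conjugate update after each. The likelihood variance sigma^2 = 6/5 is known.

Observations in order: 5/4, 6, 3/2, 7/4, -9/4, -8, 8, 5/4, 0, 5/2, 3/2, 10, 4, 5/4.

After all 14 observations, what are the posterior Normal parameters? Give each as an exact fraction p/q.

mu_0=107/60, tau_0^2=2/25

obs 1: x=5/4 → posterior Normal(-3/8, 3/5)
obs 2: x=6 → posterior Normal(7/4, 2/5)
obs 3: x=3/2 → posterior Normal(27/16, 3/10)
obs 4: x=7/4 → posterior Normal(17/10, 6/25)
obs 5: x=-9/4 → posterior Normal(25/24, 1/5)
obs 6: x=-8 → posterior Normal(-1/4, 6/35)
obs 7: x=8 → posterior Normal(25/32, 3/20)
obs 8: x=5/4 → posterior Normal(5/6, 2/15)
obs 9: x=0 → posterior Normal(3/4, 3/25)
obs 10: x=5/2 → posterior Normal(10/11, 6/55)
obs 11: x=3/2 → posterior Normal(23/24, 1/10)
obs 12: x=10 → posterior Normal(43/26, 6/65)
obs 13: x=4 → posterior Normal(51/28, 3/35)
obs 14: x=5/4 → posterior Normal(107/60, 2/25)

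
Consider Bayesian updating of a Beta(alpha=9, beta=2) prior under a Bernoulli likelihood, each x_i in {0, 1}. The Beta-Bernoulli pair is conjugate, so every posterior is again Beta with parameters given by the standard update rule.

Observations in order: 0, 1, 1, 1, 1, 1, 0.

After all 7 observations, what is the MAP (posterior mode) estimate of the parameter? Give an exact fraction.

13/16

obs 1: x=0 → posterior Beta(9, 3)
obs 2: x=1 → posterior Beta(10, 3)
obs 3: x=1 → posterior Beta(11, 3)
obs 4: x=1 → posterior Beta(12, 3)
obs 5: x=1 → posterior Beta(13, 3)
obs 6: x=1 → posterior Beta(14, 3)
obs 7: x=0 → posterior Beta(14, 4)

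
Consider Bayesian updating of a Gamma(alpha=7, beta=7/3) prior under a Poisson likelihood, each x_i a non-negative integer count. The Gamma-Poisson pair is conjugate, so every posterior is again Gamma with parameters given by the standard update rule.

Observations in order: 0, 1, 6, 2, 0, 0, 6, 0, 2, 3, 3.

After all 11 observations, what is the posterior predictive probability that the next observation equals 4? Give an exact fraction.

obs 1: x=0 → posterior Gamma(7, 10/3)
obs 2: x=1 → posterior Gamma(8, 13/3)
obs 3: x=6 → posterior Gamma(14, 16/3)
obs 4: x=2 → posterior Gamma(16, 19/3)
obs 5: x=0 → posterior Gamma(16, 22/3)
obs 6: x=0 → posterior Gamma(16, 25/3)
obs 7: x=6 → posterior Gamma(22, 28/3)
obs 8: x=0 → posterior Gamma(22, 31/3)
obs 9: x=2 → posterior Gamma(24, 34/3)
obs 10: x=3 → posterior Gamma(27, 37/3)
obs 11: x=3 → posterior Gamma(30, 40/3)

3821381385449486438891520000000000000000000000000000000/34508611856016952192871159710674768120457665758914571449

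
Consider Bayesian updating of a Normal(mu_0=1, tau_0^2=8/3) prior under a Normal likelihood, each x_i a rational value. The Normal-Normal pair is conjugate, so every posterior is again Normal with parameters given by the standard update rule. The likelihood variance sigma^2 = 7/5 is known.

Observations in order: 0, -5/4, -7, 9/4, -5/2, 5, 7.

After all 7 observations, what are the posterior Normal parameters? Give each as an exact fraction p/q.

mu_0=23/43, tau_0^2=8/43

obs 1: x=0 → posterior Normal(21/61, 56/61)
obs 2: x=-5/4 → posterior Normal(-29/101, 56/101)
obs 3: x=-7 → posterior Normal(-103/47, 56/141)
obs 4: x=9/4 → posterior Normal(-219/181, 56/181)
obs 5: x=-5/2 → posterior Normal(-319/221, 56/221)
obs 6: x=5 → posterior Normal(-119/261, 56/261)
obs 7: x=7 → posterior Normal(23/43, 8/43)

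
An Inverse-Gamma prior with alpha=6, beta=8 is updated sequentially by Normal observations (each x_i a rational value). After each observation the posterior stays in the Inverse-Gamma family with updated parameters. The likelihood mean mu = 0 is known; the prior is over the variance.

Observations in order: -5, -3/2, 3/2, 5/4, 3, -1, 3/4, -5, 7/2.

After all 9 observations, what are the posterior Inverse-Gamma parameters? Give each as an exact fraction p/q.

obs 1: x=-5 → posterior Inverse-Gamma(13/2, 41/2)
obs 2: x=-3/2 → posterior Inverse-Gamma(7, 173/8)
obs 3: x=3/2 → posterior Inverse-Gamma(15/2, 91/4)
obs 4: x=5/4 → posterior Inverse-Gamma(8, 753/32)
obs 5: x=3 → posterior Inverse-Gamma(17/2, 897/32)
obs 6: x=-1 → posterior Inverse-Gamma(9, 913/32)
obs 7: x=3/4 → posterior Inverse-Gamma(19/2, 461/16)
obs 8: x=-5 → posterior Inverse-Gamma(10, 661/16)
obs 9: x=7/2 → posterior Inverse-Gamma(21/2, 759/16)

alpha=21/2, beta=759/16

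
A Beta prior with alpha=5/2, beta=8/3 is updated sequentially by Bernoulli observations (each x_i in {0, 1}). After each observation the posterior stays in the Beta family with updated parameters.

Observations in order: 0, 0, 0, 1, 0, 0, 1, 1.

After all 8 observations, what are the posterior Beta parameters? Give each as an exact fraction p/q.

alpha=11/2, beta=23/3

obs 1: x=0 → posterior Beta(5/2, 11/3)
obs 2: x=0 → posterior Beta(5/2, 14/3)
obs 3: x=0 → posterior Beta(5/2, 17/3)
obs 4: x=1 → posterior Beta(7/2, 17/3)
obs 5: x=0 → posterior Beta(7/2, 20/3)
obs 6: x=0 → posterior Beta(7/2, 23/3)
obs 7: x=1 → posterior Beta(9/2, 23/3)
obs 8: x=1 → posterior Beta(11/2, 23/3)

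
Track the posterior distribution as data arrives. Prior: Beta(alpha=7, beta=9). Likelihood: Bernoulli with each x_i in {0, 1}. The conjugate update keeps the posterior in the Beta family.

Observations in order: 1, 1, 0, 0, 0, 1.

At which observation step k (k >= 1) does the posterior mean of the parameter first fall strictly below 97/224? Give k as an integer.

k = 5

obs 1: x=1 → posterior Beta(8, 9)
obs 2: x=1 → posterior Beta(9, 9)
obs 3: x=0 → posterior Beta(9, 10)
obs 4: x=0 → posterior Beta(9, 11)
obs 5: x=0 → posterior Beta(9, 12)
obs 6: x=1 → posterior Beta(10, 12)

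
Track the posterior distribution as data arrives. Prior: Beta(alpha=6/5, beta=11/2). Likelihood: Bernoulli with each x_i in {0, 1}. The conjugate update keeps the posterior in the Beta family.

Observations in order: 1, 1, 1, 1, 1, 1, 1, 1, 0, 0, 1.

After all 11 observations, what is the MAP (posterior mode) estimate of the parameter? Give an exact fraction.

92/157

obs 1: x=1 → posterior Beta(11/5, 11/2)
obs 2: x=1 → posterior Beta(16/5, 11/2)
obs 3: x=1 → posterior Beta(21/5, 11/2)
obs 4: x=1 → posterior Beta(26/5, 11/2)
obs 5: x=1 → posterior Beta(31/5, 11/2)
obs 6: x=1 → posterior Beta(36/5, 11/2)
obs 7: x=1 → posterior Beta(41/5, 11/2)
obs 8: x=1 → posterior Beta(46/5, 11/2)
obs 9: x=0 → posterior Beta(46/5, 13/2)
obs 10: x=0 → posterior Beta(46/5, 15/2)
obs 11: x=1 → posterior Beta(51/5, 15/2)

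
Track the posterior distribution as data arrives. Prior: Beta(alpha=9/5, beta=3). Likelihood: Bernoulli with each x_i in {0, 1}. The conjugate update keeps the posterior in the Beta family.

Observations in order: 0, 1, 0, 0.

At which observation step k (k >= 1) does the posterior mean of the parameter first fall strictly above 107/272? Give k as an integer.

k = 2

obs 1: x=0 → posterior Beta(9/5, 4)
obs 2: x=1 → posterior Beta(14/5, 4)
obs 3: x=0 → posterior Beta(14/5, 5)
obs 4: x=0 → posterior Beta(14/5, 6)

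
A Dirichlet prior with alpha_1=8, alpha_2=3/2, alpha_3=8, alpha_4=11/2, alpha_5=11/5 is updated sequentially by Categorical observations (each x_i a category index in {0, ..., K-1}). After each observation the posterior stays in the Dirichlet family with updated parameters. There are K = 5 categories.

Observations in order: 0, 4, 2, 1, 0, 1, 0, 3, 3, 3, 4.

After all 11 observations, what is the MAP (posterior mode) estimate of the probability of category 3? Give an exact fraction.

25/104

obs 1: x=0 → posterior Dirichlet(9, 3/2, 8, 11/2, 11/5)
obs 2: x=4 → posterior Dirichlet(9, 3/2, 8, 11/2, 16/5)
obs 3: x=2 → posterior Dirichlet(9, 3/2, 9, 11/2, 16/5)
obs 4: x=1 → posterior Dirichlet(9, 5/2, 9, 11/2, 16/5)
obs 5: x=0 → posterior Dirichlet(10, 5/2, 9, 11/2, 16/5)
obs 6: x=1 → posterior Dirichlet(10, 7/2, 9, 11/2, 16/5)
obs 7: x=0 → posterior Dirichlet(11, 7/2, 9, 11/2, 16/5)
obs 8: x=3 → posterior Dirichlet(11, 7/2, 9, 13/2, 16/5)
obs 9: x=3 → posterior Dirichlet(11, 7/2, 9, 15/2, 16/5)
obs 10: x=3 → posterior Dirichlet(11, 7/2, 9, 17/2, 16/5)
obs 11: x=4 → posterior Dirichlet(11, 7/2, 9, 17/2, 21/5)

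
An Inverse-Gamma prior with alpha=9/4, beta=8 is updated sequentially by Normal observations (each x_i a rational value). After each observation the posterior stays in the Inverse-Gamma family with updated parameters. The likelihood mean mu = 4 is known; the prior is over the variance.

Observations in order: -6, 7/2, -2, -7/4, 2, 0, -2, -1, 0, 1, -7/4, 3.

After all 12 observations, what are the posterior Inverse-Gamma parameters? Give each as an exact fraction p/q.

obs 1: x=-6 → posterior Inverse-Gamma(11/4, 58)
obs 2: x=7/2 → posterior Inverse-Gamma(13/4, 465/8)
obs 3: x=-2 → posterior Inverse-Gamma(15/4, 609/8)
obs 4: x=-7/4 → posterior Inverse-Gamma(17/4, 2965/32)
obs 5: x=2 → posterior Inverse-Gamma(19/4, 3029/32)
obs 6: x=0 → posterior Inverse-Gamma(21/4, 3285/32)
obs 7: x=-2 → posterior Inverse-Gamma(23/4, 3861/32)
obs 8: x=-1 → posterior Inverse-Gamma(25/4, 4261/32)
obs 9: x=0 → posterior Inverse-Gamma(27/4, 4517/32)
obs 10: x=1 → posterior Inverse-Gamma(29/4, 4661/32)
obs 11: x=-7/4 → posterior Inverse-Gamma(31/4, 2595/16)
obs 12: x=3 → posterior Inverse-Gamma(33/4, 2603/16)

alpha=33/4, beta=2603/16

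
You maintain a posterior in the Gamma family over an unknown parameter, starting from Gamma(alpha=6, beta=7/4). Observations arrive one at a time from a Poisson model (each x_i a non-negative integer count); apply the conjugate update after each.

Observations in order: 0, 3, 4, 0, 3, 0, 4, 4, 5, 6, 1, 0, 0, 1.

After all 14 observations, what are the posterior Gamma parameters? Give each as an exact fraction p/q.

alpha=37, beta=63/4

obs 1: x=0 → posterior Gamma(6, 11/4)
obs 2: x=3 → posterior Gamma(9, 15/4)
obs 3: x=4 → posterior Gamma(13, 19/4)
obs 4: x=0 → posterior Gamma(13, 23/4)
obs 5: x=3 → posterior Gamma(16, 27/4)
obs 6: x=0 → posterior Gamma(16, 31/4)
obs 7: x=4 → posterior Gamma(20, 35/4)
obs 8: x=4 → posterior Gamma(24, 39/4)
obs 9: x=5 → posterior Gamma(29, 43/4)
obs 10: x=6 → posterior Gamma(35, 47/4)
obs 11: x=1 → posterior Gamma(36, 51/4)
obs 12: x=0 → posterior Gamma(36, 55/4)
obs 13: x=0 → posterior Gamma(36, 59/4)
obs 14: x=1 → posterior Gamma(37, 63/4)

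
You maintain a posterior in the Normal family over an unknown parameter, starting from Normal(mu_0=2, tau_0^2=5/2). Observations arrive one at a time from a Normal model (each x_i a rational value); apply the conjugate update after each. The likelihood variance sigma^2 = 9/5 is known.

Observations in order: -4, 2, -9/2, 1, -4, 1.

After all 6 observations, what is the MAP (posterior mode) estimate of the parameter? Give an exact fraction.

obs 1: x=-4 → posterior Normal(-64/43, 45/43)
obs 2: x=2 → posterior Normal(-7/34, 45/68)
obs 3: x=-9/2 → posterior Normal(-253/186, 15/31)
obs 4: x=1 → posterior Normal(-203/236, 45/118)
obs 5: x=-4 → posterior Normal(-31/22, 45/143)
obs 6: x=1 → posterior Normal(-353/336, 15/56)

-353/336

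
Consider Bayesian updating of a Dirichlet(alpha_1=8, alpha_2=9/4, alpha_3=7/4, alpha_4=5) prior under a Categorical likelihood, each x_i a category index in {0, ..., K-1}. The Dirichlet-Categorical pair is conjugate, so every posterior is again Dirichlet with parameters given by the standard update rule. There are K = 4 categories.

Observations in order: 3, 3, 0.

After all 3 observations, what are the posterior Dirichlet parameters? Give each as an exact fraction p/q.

alpha_1=9, alpha_2=9/4, alpha_3=7/4, alpha_4=7

obs 1: x=3 → posterior Dirichlet(8, 9/4, 7/4, 6)
obs 2: x=3 → posterior Dirichlet(8, 9/4, 7/4, 7)
obs 3: x=0 → posterior Dirichlet(9, 9/4, 7/4, 7)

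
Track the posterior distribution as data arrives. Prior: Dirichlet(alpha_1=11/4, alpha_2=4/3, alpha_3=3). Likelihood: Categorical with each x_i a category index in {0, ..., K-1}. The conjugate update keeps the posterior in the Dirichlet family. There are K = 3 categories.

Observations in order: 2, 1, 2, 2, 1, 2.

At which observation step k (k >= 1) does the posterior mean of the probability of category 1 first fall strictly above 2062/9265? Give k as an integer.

obs 1: x=2 → posterior Dirichlet(11/4, 4/3, 4)
obs 2: x=1 → posterior Dirichlet(11/4, 7/3, 4)
obs 3: x=2 → posterior Dirichlet(11/4, 7/3, 5)
obs 4: x=2 → posterior Dirichlet(11/4, 7/3, 6)
obs 5: x=1 → posterior Dirichlet(11/4, 10/3, 6)
obs 6: x=2 → posterior Dirichlet(11/4, 10/3, 7)

k = 2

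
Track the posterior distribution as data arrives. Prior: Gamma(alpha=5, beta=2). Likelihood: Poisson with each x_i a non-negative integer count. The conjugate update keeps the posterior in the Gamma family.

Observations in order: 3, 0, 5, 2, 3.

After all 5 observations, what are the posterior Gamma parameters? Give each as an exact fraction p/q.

obs 1: x=3 → posterior Gamma(8, 3)
obs 2: x=0 → posterior Gamma(8, 4)
obs 3: x=5 → posterior Gamma(13, 5)
obs 4: x=2 → posterior Gamma(15, 6)
obs 5: x=3 → posterior Gamma(18, 7)

alpha=18, beta=7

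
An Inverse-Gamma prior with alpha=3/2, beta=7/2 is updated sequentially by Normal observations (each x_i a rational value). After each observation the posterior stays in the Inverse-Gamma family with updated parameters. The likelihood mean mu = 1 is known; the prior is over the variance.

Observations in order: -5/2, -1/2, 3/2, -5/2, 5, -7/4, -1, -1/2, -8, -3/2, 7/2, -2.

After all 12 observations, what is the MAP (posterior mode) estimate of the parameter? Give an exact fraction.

obs 1: x=-5/2 → posterior Inverse-Gamma(2, 77/8)
obs 2: x=-1/2 → posterior Inverse-Gamma(5/2, 43/4)
obs 3: x=3/2 → posterior Inverse-Gamma(3, 87/8)
obs 4: x=-5/2 → posterior Inverse-Gamma(7/2, 17)
obs 5: x=5 → posterior Inverse-Gamma(4, 25)
obs 6: x=-7/4 → posterior Inverse-Gamma(9/2, 921/32)
obs 7: x=-1 → posterior Inverse-Gamma(5, 985/32)
obs 8: x=-1/2 → posterior Inverse-Gamma(11/2, 1021/32)
obs 9: x=-8 → posterior Inverse-Gamma(6, 2317/32)
obs 10: x=-3/2 → posterior Inverse-Gamma(13/2, 2417/32)
obs 11: x=7/2 → posterior Inverse-Gamma(7, 2517/32)
obs 12: x=-2 → posterior Inverse-Gamma(15/2, 2661/32)

2661/272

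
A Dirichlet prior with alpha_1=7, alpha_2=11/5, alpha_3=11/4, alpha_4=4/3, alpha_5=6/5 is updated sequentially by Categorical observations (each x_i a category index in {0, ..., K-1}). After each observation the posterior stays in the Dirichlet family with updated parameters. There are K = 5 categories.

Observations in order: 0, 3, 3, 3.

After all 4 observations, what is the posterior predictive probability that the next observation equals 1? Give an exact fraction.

obs 1: x=0 → posterior Dirichlet(8, 11/5, 11/4, 4/3, 6/5)
obs 2: x=3 → posterior Dirichlet(8, 11/5, 11/4, 7/3, 6/5)
obs 3: x=3 → posterior Dirichlet(8, 11/5, 11/4, 10/3, 6/5)
obs 4: x=3 → posterior Dirichlet(8, 11/5, 11/4, 13/3, 6/5)

132/1109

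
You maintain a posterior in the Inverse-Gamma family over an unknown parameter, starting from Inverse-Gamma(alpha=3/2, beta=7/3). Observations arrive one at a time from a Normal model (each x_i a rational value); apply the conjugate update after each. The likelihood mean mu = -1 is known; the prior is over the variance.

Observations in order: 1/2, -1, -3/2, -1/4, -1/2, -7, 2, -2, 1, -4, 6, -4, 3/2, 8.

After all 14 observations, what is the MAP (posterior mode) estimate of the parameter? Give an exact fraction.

obs 1: x=1/2 → posterior Inverse-Gamma(2, 83/24)
obs 2: x=-1 → posterior Inverse-Gamma(5/2, 83/24)
obs 3: x=-3/2 → posterior Inverse-Gamma(3, 43/12)
obs 4: x=-1/4 → posterior Inverse-Gamma(7/2, 371/96)
obs 5: x=-1/2 → posterior Inverse-Gamma(4, 383/96)
obs 6: x=-7 → posterior Inverse-Gamma(9/2, 2111/96)
obs 7: x=2 → posterior Inverse-Gamma(5, 2543/96)
obs 8: x=-2 → posterior Inverse-Gamma(11/2, 2591/96)
obs 9: x=1 → posterior Inverse-Gamma(6, 2783/96)
obs 10: x=-4 → posterior Inverse-Gamma(13/2, 3215/96)
obs 11: x=6 → posterior Inverse-Gamma(7, 5567/96)
obs 12: x=-4 → posterior Inverse-Gamma(15/2, 5999/96)
obs 13: x=3/2 → posterior Inverse-Gamma(8, 6299/96)
obs 14: x=8 → posterior Inverse-Gamma(17/2, 10187/96)

10187/912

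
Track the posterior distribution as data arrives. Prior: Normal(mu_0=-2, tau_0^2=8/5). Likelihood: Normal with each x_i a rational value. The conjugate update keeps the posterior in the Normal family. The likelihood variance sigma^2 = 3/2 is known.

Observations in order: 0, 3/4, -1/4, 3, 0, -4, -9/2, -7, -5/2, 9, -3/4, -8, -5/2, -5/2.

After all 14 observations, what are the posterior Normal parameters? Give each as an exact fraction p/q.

mu_0=-338/239, tau_0^2=24/239

obs 1: x=0 → posterior Normal(-30/31, 24/31)
obs 2: x=3/4 → posterior Normal(-18/47, 24/47)
obs 3: x=-1/4 → posterior Normal(-22/63, 8/21)
obs 4: x=3 → posterior Normal(26/79, 24/79)
obs 5: x=0 → posterior Normal(26/95, 24/95)
obs 6: x=-4 → posterior Normal(-38/111, 8/37)
obs 7: x=-9/2 → posterior Normal(-110/127, 24/127)
obs 8: x=-7 → posterior Normal(-222/143, 24/143)
obs 9: x=-5/2 → posterior Normal(-262/159, 8/53)
obs 10: x=9 → posterior Normal(-118/175, 24/175)
obs 11: x=-3/4 → posterior Normal(-130/191, 24/191)
obs 12: x=-8 → posterior Normal(-86/69, 8/69)
obs 13: x=-5/2 → posterior Normal(-298/223, 24/223)
obs 14: x=-5/2 → posterior Normal(-338/239, 24/239)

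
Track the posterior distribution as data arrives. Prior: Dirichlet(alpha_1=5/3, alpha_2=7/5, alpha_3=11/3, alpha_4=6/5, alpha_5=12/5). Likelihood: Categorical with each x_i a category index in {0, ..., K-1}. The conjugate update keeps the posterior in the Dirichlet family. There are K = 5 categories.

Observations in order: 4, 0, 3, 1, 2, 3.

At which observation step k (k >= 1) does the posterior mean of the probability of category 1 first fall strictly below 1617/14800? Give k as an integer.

k = 3

obs 1: x=4 → posterior Dirichlet(5/3, 7/5, 11/3, 6/5, 17/5)
obs 2: x=0 → posterior Dirichlet(8/3, 7/5, 11/3, 6/5, 17/5)
obs 3: x=3 → posterior Dirichlet(8/3, 7/5, 11/3, 11/5, 17/5)
obs 4: x=1 → posterior Dirichlet(8/3, 12/5, 11/3, 11/5, 17/5)
obs 5: x=2 → posterior Dirichlet(8/3, 12/5, 14/3, 11/5, 17/5)
obs 6: x=3 → posterior Dirichlet(8/3, 12/5, 14/3, 16/5, 17/5)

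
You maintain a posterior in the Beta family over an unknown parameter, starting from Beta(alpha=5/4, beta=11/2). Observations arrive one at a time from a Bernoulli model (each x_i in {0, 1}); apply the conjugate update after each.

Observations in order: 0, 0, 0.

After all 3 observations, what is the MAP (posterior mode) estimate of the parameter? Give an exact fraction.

1/31

obs 1: x=0 → posterior Beta(5/4, 13/2)
obs 2: x=0 → posterior Beta(5/4, 15/2)
obs 3: x=0 → posterior Beta(5/4, 17/2)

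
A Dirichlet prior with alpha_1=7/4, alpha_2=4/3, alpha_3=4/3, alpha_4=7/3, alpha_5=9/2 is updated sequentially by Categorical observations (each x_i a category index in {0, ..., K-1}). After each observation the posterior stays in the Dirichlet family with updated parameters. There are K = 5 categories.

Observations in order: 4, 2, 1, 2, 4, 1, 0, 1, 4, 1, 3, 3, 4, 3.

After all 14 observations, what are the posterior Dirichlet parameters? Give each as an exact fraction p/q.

obs 1: x=4 → posterior Dirichlet(7/4, 4/3, 4/3, 7/3, 11/2)
obs 2: x=2 → posterior Dirichlet(7/4, 4/3, 7/3, 7/3, 11/2)
obs 3: x=1 → posterior Dirichlet(7/4, 7/3, 7/3, 7/3, 11/2)
obs 4: x=2 → posterior Dirichlet(7/4, 7/3, 10/3, 7/3, 11/2)
obs 5: x=4 → posterior Dirichlet(7/4, 7/3, 10/3, 7/3, 13/2)
obs 6: x=1 → posterior Dirichlet(7/4, 10/3, 10/3, 7/3, 13/2)
obs 7: x=0 → posterior Dirichlet(11/4, 10/3, 10/3, 7/3, 13/2)
obs 8: x=1 → posterior Dirichlet(11/4, 13/3, 10/3, 7/3, 13/2)
obs 9: x=4 → posterior Dirichlet(11/4, 13/3, 10/3, 7/3, 15/2)
obs 10: x=1 → posterior Dirichlet(11/4, 16/3, 10/3, 7/3, 15/2)
obs 11: x=3 → posterior Dirichlet(11/4, 16/3, 10/3, 10/3, 15/2)
obs 12: x=3 → posterior Dirichlet(11/4, 16/3, 10/3, 13/3, 15/2)
obs 13: x=4 → posterior Dirichlet(11/4, 16/3, 10/3, 13/3, 17/2)
obs 14: x=3 → posterior Dirichlet(11/4, 16/3, 10/3, 16/3, 17/2)

alpha_1=11/4, alpha_2=16/3, alpha_3=10/3, alpha_4=16/3, alpha_5=17/2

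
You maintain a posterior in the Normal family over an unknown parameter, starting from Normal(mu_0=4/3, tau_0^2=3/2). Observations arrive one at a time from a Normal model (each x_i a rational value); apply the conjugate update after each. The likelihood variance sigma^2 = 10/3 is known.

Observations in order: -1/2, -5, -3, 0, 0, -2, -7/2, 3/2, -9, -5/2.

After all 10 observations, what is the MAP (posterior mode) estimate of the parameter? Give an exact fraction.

-284/165

obs 1: x=-1/2 → posterior Normal(133/174, 30/29)
obs 2: x=-5 → posterior Normal(-137/228, 15/19)
obs 3: x=-3 → posterior Normal(-299/282, 30/47)
obs 4: x=0 → posterior Normal(-299/336, 15/28)
obs 5: x=0 → posterior Normal(-23/30, 6/13)
obs 6: x=-2 → posterior Normal(-11/12, 15/37)
obs 7: x=-7/2 → posterior Normal(-298/249, 30/83)
obs 8: x=3/2 → posterior Normal(-515/552, 15/46)
obs 9: x=-9 → posterior Normal(-1001/606, 30/101)
obs 10: x=-5/2 → posterior Normal(-284/165, 3/11)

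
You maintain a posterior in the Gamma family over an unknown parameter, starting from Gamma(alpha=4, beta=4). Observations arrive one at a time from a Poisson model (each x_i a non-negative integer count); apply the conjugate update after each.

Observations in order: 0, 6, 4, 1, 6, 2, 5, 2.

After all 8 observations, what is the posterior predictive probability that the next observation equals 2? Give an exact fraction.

obs 1: x=0 → posterior Gamma(4, 5)
obs 2: x=6 → posterior Gamma(10, 6)
obs 3: x=4 → posterior Gamma(14, 7)
obs 4: x=1 → posterior Gamma(15, 8)
obs 5: x=6 → posterior Gamma(21, 9)
obs 6: x=2 → posterior Gamma(23, 10)
obs 7: x=5 → posterior Gamma(28, 11)
obs 8: x=2 → posterior Gamma(30, 12)

110379985916892959942961885515612160/442779263776840698304313192148785281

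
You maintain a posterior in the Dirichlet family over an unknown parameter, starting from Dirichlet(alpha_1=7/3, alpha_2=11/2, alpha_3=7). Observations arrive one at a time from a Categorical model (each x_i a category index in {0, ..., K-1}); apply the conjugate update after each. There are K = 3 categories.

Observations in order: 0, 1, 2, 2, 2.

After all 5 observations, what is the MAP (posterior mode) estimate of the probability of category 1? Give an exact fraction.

33/101

obs 1: x=0 → posterior Dirichlet(10/3, 11/2, 7)
obs 2: x=1 → posterior Dirichlet(10/3, 13/2, 7)
obs 3: x=2 → posterior Dirichlet(10/3, 13/2, 8)
obs 4: x=2 → posterior Dirichlet(10/3, 13/2, 9)
obs 5: x=2 → posterior Dirichlet(10/3, 13/2, 10)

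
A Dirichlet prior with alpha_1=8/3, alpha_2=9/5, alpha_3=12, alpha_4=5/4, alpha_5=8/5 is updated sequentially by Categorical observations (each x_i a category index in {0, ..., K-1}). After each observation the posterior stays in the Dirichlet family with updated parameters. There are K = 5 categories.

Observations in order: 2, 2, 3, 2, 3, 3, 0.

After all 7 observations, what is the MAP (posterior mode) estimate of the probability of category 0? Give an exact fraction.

obs 1: x=2 → posterior Dirichlet(8/3, 9/5, 13, 5/4, 8/5)
obs 2: x=2 → posterior Dirichlet(8/3, 9/5, 14, 5/4, 8/5)
obs 3: x=3 → posterior Dirichlet(8/3, 9/5, 14, 9/4, 8/5)
obs 4: x=2 → posterior Dirichlet(8/3, 9/5, 15, 9/4, 8/5)
obs 5: x=3 → posterior Dirichlet(8/3, 9/5, 15, 13/4, 8/5)
obs 6: x=3 → posterior Dirichlet(8/3, 9/5, 15, 17/4, 8/5)
obs 7: x=0 → posterior Dirichlet(11/3, 9/5, 15, 17/4, 8/5)

160/1279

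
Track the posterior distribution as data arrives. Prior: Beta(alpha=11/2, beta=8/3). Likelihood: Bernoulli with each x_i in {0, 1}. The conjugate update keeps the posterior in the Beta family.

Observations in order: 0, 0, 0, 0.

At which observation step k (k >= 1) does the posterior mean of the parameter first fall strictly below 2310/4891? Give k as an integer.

obs 1: x=0 → posterior Beta(11/2, 11/3)
obs 2: x=0 → posterior Beta(11/2, 14/3)
obs 3: x=0 → posterior Beta(11/2, 17/3)
obs 4: x=0 → posterior Beta(11/2, 20/3)

k = 4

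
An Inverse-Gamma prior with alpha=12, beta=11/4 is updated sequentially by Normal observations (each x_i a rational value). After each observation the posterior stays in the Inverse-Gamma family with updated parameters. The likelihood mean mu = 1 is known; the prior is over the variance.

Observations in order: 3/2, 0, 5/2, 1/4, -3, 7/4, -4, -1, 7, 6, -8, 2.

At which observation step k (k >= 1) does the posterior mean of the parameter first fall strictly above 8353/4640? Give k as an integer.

obs 1: x=3/2 → posterior Inverse-Gamma(25/2, 23/8)
obs 2: x=0 → posterior Inverse-Gamma(13, 27/8)
obs 3: x=5/2 → posterior Inverse-Gamma(27/2, 9/2)
obs 4: x=1/4 → posterior Inverse-Gamma(14, 153/32)
obs 5: x=-3 → posterior Inverse-Gamma(29/2, 409/32)
obs 6: x=7/4 → posterior Inverse-Gamma(15, 209/16)
obs 7: x=-4 → posterior Inverse-Gamma(31/2, 409/16)
obs 8: x=-1 → posterior Inverse-Gamma(16, 441/16)
obs 9: x=7 → posterior Inverse-Gamma(33/2, 729/16)
obs 10: x=6 → posterior Inverse-Gamma(17, 929/16)
obs 11: x=-8 → posterior Inverse-Gamma(35/2, 1577/16)
obs 12: x=2 → posterior Inverse-Gamma(18, 1585/16)

k = 8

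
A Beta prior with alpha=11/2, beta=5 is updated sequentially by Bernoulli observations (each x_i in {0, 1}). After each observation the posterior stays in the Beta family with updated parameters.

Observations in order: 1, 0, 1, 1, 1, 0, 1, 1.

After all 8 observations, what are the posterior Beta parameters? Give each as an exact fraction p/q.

obs 1: x=1 → posterior Beta(13/2, 5)
obs 2: x=0 → posterior Beta(13/2, 6)
obs 3: x=1 → posterior Beta(15/2, 6)
obs 4: x=1 → posterior Beta(17/2, 6)
obs 5: x=1 → posterior Beta(19/2, 6)
obs 6: x=0 → posterior Beta(19/2, 7)
obs 7: x=1 → posterior Beta(21/2, 7)
obs 8: x=1 → posterior Beta(23/2, 7)

alpha=23/2, beta=7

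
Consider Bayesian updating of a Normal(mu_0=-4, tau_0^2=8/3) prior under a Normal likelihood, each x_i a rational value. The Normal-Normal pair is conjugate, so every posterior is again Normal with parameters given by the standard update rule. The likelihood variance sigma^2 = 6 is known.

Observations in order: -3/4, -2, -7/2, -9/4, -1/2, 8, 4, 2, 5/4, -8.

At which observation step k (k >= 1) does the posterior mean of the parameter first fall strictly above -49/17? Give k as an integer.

k = 2

obs 1: x=-3/4 → posterior Normal(-3, 24/13)
obs 2: x=-2 → posterior Normal(-47/17, 24/17)
obs 3: x=-7/2 → posterior Normal(-61/21, 8/7)
obs 4: x=-9/4 → posterior Normal(-14/5, 24/25)
obs 5: x=-1/2 → posterior Normal(-72/29, 24/29)
obs 6: x=8 → posterior Normal(-40/33, 8/11)
obs 7: x=4 → posterior Normal(-24/37, 24/37)
obs 8: x=2 → posterior Normal(-16/41, 24/41)
obs 9: x=5/4 → posterior Normal(-11/45, 8/15)
obs 10: x=-8 → posterior Normal(-43/49, 24/49)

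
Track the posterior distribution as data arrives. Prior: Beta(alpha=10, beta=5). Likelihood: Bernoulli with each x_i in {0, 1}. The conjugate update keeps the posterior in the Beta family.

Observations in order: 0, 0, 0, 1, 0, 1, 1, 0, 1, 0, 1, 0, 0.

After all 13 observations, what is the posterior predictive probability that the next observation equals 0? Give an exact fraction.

13/28

obs 1: x=0 → posterior Beta(10, 6)
obs 2: x=0 → posterior Beta(10, 7)
obs 3: x=0 → posterior Beta(10, 8)
obs 4: x=1 → posterior Beta(11, 8)
obs 5: x=0 → posterior Beta(11, 9)
obs 6: x=1 → posterior Beta(12, 9)
obs 7: x=1 → posterior Beta(13, 9)
obs 8: x=0 → posterior Beta(13, 10)
obs 9: x=1 → posterior Beta(14, 10)
obs 10: x=0 → posterior Beta(14, 11)
obs 11: x=1 → posterior Beta(15, 11)
obs 12: x=0 → posterior Beta(15, 12)
obs 13: x=0 → posterior Beta(15, 13)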